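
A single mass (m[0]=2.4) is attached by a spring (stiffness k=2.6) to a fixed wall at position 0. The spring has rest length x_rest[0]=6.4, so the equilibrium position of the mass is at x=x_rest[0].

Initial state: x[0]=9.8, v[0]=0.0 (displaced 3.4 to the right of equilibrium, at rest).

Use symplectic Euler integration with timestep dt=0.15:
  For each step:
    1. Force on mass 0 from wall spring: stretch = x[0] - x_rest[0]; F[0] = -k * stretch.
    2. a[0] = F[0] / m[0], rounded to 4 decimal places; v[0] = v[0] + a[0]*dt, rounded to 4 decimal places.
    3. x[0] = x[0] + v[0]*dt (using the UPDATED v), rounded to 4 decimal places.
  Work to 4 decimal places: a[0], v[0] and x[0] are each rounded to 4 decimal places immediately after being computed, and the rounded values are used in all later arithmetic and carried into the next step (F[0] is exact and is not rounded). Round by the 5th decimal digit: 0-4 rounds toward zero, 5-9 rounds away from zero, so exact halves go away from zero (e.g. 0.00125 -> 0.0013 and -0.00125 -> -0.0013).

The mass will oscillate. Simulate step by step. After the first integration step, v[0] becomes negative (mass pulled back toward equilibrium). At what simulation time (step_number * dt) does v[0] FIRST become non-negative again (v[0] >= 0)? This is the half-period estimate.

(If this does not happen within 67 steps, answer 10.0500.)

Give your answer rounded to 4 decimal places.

Answer: 3.1500

Derivation:
Step 0: x=[9.8000] v=[0.0000]
Step 1: x=[9.7171] v=[-0.5525]
Step 2: x=[9.5534] v=[-1.0915]
Step 3: x=[9.3128] v=[-1.6039]
Step 4: x=[9.0012] v=[-2.0772]
Step 5: x=[8.6262] v=[-2.4999]
Step 6: x=[8.1969] v=[-2.8617]
Step 7: x=[7.7238] v=[-3.1537]
Step 8: x=[7.2185] v=[-3.3688]
Step 9: x=[6.6932] v=[-3.5018]
Step 10: x=[6.1608] v=[-3.5494]
Step 11: x=[5.6342] v=[-3.5105]
Step 12: x=[5.1263] v=[-3.3861]
Step 13: x=[4.6494] v=[-3.1791]
Step 14: x=[4.2152] v=[-2.8946]
Step 15: x=[3.8343] v=[-2.5396]
Step 16: x=[3.5159] v=[-2.1227]
Step 17: x=[3.2678] v=[-1.6540]
Step 18: x=[3.0961] v=[-1.1450]
Step 19: x=[3.0049] v=[-0.6081]
Step 20: x=[2.9964] v=[-0.0564]
Step 21: x=[3.0709] v=[0.4967]
First v>=0 after going negative at step 21, time=3.1500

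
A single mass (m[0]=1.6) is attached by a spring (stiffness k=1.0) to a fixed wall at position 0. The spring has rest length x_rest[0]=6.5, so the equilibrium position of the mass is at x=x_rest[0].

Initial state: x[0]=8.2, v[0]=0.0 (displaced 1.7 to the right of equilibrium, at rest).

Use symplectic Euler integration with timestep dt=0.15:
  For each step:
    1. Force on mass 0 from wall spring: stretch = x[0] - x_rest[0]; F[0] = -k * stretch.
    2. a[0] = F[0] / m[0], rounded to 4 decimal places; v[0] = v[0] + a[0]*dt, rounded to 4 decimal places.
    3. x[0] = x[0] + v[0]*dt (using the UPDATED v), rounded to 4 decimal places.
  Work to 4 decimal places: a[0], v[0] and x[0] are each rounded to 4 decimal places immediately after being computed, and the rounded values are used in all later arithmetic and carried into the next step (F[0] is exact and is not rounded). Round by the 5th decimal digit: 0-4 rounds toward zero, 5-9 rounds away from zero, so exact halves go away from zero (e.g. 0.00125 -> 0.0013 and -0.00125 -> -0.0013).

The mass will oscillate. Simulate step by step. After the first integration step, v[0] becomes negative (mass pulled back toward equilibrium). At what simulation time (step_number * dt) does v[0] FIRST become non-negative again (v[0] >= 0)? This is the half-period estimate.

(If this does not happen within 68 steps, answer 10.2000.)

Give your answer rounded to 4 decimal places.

Answer: 4.0500

Derivation:
Step 0: x=[8.2000] v=[0.0000]
Step 1: x=[8.1761] v=[-0.1594]
Step 2: x=[8.1286] v=[-0.3165]
Step 3: x=[8.0582] v=[-0.4692]
Step 4: x=[7.9659] v=[-0.6153]
Step 5: x=[7.8530] v=[-0.7527]
Step 6: x=[7.7211] v=[-0.8795]
Step 7: x=[7.5720] v=[-0.9940]
Step 8: x=[7.4078] v=[-1.0945]
Step 9: x=[7.2309] v=[-1.1796]
Step 10: x=[7.0437] v=[-1.2481]
Step 11: x=[6.8488] v=[-1.2991]
Step 12: x=[6.6490] v=[-1.3318]
Step 13: x=[6.4471] v=[-1.3458]
Step 14: x=[6.2460] v=[-1.3408]
Step 15: x=[6.0485] v=[-1.3170]
Step 16: x=[5.8573] v=[-1.2747]
Step 17: x=[5.6751] v=[-1.2144]
Step 18: x=[5.5045] v=[-1.1371]
Step 19: x=[5.3479] v=[-1.0438]
Step 20: x=[5.2075] v=[-0.9358]
Step 21: x=[5.0853] v=[-0.8146]
Step 22: x=[4.9830] v=[-0.6820]
Step 23: x=[4.9020] v=[-0.5398]
Step 24: x=[4.8435] v=[-0.3900]
Step 25: x=[4.8083] v=[-0.2347]
Step 26: x=[4.7969] v=[-0.0761]
Step 27: x=[4.8094] v=[0.0836]
First v>=0 after going negative at step 27, time=4.0500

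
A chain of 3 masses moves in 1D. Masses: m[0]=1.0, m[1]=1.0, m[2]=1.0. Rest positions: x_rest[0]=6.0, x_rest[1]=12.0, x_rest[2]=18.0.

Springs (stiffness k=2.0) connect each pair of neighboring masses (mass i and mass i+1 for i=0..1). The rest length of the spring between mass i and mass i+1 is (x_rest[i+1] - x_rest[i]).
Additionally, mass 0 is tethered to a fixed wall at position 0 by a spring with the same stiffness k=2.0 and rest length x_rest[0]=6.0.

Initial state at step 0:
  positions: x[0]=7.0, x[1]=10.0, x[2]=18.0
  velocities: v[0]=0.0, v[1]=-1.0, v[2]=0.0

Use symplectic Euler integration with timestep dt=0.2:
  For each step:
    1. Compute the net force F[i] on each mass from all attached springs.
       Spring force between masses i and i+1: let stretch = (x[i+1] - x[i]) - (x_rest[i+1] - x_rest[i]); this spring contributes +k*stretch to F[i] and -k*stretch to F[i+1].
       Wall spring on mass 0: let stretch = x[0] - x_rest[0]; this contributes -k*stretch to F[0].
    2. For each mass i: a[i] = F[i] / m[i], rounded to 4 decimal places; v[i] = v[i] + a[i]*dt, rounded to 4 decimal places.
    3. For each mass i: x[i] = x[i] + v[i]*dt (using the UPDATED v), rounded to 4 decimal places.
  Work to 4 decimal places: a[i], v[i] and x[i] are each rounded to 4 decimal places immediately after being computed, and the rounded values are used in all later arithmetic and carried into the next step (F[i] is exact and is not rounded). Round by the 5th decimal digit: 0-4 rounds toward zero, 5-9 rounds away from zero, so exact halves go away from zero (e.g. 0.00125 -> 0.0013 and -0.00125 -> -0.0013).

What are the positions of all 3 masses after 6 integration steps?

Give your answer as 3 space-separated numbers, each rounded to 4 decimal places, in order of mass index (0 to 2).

Answer: 4.2117 12.7314 16.5405

Derivation:
Step 0: x=[7.0000 10.0000 18.0000] v=[0.0000 -1.0000 0.0000]
Step 1: x=[6.6800 10.2000 17.8400] v=[-1.6000 1.0000 -0.8000]
Step 2: x=[6.1072 10.7296 17.5488] v=[-2.8640 2.6480 -1.4560]
Step 3: x=[5.4156 11.4349 17.1921] v=[-3.4579 3.5267 -1.7837]
Step 4: x=[4.7723 12.1193 16.8548] v=[-3.2164 3.4219 -1.6866]
Step 5: x=[4.3350 12.5948 16.6186] v=[-2.1865 2.3773 -1.1808]
Step 6: x=[4.2117 12.7314 16.5405] v=[-0.6166 0.6829 -0.3903]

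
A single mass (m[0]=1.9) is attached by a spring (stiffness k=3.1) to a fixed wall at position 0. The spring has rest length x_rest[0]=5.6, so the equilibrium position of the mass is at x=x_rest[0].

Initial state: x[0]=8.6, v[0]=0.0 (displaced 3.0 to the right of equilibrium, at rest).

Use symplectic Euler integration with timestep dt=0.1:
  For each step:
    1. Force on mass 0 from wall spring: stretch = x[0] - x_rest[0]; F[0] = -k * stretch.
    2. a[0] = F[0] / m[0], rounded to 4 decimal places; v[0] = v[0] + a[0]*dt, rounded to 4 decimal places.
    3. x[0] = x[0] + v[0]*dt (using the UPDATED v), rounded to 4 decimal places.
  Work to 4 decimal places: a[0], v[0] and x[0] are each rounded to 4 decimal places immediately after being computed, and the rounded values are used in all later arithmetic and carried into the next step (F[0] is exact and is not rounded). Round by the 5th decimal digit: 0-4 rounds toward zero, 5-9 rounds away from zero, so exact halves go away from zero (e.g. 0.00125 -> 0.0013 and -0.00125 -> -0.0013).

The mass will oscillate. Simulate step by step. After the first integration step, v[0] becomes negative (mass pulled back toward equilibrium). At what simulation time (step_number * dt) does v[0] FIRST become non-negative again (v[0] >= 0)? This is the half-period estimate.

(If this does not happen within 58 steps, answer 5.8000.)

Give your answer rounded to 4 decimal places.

Step 0: x=[8.6000] v=[0.0000]
Step 1: x=[8.5511] v=[-0.4895]
Step 2: x=[8.4540] v=[-0.9710]
Step 3: x=[8.3103] v=[-1.4367]
Step 4: x=[8.1224] v=[-1.8789]
Step 5: x=[7.8934] v=[-2.2905]
Step 6: x=[7.6269] v=[-2.6647]
Step 7: x=[7.3274] v=[-2.9954]
Step 8: x=[6.9997] v=[-3.2772]
Step 9: x=[6.6491] v=[-3.5056]
Step 10: x=[6.2814] v=[-3.6768]
Step 11: x=[5.9026] v=[-3.7880]
Step 12: x=[5.5189] v=[-3.8374]
Step 13: x=[5.1365] v=[-3.8242]
Step 14: x=[4.7616] v=[-3.7486]
Step 15: x=[4.4004] v=[-3.6118]
Step 16: x=[4.0588] v=[-3.4161]
Step 17: x=[3.7423] v=[-3.1646]
Step 18: x=[3.4562] v=[-2.8615]
Step 19: x=[3.2050] v=[-2.5117]
Step 20: x=[2.9929] v=[-2.1209]
Step 21: x=[2.8234] v=[-1.6955]
Step 22: x=[2.6992] v=[-1.2425]
Step 23: x=[2.6223] v=[-0.7692]
Step 24: x=[2.5940] v=[-0.2834]
Step 25: x=[2.6147] v=[0.2071]
First v>=0 after going negative at step 25, time=2.5000

Answer: 2.5000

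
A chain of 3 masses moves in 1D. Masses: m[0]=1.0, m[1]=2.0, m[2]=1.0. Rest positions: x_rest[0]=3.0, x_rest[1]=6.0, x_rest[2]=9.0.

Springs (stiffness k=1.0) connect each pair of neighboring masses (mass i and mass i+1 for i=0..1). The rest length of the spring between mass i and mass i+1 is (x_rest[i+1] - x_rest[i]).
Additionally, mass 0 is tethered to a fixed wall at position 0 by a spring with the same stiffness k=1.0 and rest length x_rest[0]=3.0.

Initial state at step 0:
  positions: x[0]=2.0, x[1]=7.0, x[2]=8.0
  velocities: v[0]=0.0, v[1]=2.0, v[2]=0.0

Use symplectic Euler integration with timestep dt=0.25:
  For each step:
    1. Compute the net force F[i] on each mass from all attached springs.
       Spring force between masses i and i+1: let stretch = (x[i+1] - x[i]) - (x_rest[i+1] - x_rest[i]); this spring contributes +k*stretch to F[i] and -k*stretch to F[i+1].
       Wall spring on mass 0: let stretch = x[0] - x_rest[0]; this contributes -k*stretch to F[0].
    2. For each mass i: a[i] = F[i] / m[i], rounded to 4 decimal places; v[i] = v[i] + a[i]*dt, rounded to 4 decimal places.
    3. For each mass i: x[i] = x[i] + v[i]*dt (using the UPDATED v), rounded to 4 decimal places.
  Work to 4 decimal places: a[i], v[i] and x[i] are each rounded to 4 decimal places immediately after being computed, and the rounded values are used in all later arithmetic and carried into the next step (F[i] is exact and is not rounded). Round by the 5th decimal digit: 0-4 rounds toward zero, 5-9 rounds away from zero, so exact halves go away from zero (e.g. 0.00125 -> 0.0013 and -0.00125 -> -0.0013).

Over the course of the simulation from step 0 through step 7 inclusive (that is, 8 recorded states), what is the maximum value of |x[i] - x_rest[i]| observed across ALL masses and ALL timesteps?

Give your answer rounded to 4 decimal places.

Answer: 2.3623

Derivation:
Step 0: x=[2.0000 7.0000 8.0000] v=[0.0000 2.0000 0.0000]
Step 1: x=[2.1875 7.3750 8.1250] v=[0.7500 1.5000 0.5000]
Step 2: x=[2.5625 7.6113 8.3906] v=[1.5000 0.9453 1.0625]
Step 3: x=[3.0929 7.7142 8.7950] v=[2.1216 0.4116 1.6177]
Step 4: x=[3.7188 7.7065 9.3194] v=[2.5037 -0.0310 2.0975]
Step 5: x=[4.3615 7.6245 9.9305] v=[2.5709 -0.3279 2.4443]
Step 6: x=[4.9356 7.5126 10.5850] v=[2.2963 -0.4475 2.6178]
Step 7: x=[5.3623 7.4162 11.2349] v=[1.7067 -0.3856 2.5997]
Max displacement = 2.3623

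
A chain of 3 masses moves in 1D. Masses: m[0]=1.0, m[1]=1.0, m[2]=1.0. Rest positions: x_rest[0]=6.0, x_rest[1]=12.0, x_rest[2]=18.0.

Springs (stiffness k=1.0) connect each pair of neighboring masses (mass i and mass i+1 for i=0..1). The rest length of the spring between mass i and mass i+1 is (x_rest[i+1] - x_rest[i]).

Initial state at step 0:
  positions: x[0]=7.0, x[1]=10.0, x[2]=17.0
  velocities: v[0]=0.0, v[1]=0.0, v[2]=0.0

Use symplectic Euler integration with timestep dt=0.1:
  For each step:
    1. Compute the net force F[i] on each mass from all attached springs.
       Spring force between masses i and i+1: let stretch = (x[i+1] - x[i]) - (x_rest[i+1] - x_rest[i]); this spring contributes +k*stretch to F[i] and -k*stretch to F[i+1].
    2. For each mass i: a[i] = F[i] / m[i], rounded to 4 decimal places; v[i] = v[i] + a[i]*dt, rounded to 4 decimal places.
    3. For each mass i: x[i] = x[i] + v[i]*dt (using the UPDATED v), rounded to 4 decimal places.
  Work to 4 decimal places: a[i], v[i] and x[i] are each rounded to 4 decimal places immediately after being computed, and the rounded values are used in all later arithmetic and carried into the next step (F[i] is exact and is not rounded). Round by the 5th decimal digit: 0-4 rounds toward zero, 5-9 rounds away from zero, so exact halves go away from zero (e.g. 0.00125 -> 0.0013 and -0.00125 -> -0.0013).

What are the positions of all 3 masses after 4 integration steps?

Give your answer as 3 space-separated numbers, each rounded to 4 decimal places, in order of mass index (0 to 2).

Answer: 6.7104 10.3822 16.9074

Derivation:
Step 0: x=[7.0000 10.0000 17.0000] v=[0.0000 0.0000 0.0000]
Step 1: x=[6.9700 10.0400 16.9900] v=[-0.3000 0.4000 -0.1000]
Step 2: x=[6.9107 10.1188 16.9705] v=[-0.5930 0.7880 -0.1950]
Step 3: x=[6.8235 10.2340 16.9425] v=[-0.8722 1.1524 -0.2802]
Step 4: x=[6.7104 10.3822 16.9074] v=[-1.1312 1.4822 -0.3511]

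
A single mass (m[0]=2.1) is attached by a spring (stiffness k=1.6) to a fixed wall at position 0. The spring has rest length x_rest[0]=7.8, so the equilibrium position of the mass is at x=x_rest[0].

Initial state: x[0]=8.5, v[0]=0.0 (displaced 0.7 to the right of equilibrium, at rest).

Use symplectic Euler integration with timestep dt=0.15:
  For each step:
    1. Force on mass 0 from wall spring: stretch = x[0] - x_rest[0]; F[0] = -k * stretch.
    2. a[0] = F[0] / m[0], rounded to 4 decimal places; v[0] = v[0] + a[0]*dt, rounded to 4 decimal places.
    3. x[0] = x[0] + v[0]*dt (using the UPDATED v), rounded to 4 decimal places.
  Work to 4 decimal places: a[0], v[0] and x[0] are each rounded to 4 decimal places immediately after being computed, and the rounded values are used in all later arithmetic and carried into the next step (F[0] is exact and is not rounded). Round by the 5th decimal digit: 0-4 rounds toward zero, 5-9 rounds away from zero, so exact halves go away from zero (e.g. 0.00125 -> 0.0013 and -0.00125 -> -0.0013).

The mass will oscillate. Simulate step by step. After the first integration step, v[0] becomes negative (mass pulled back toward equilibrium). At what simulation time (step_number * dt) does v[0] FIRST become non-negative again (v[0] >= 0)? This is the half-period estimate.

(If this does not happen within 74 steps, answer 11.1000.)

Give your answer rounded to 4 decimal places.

Step 0: x=[8.5000] v=[0.0000]
Step 1: x=[8.4880] v=[-0.0800]
Step 2: x=[8.4642] v=[-0.1586]
Step 3: x=[8.4290] v=[-0.2345]
Step 4: x=[8.3830] v=[-0.3064]
Step 5: x=[8.3271] v=[-0.3730]
Step 6: x=[8.2621] v=[-0.4332]
Step 7: x=[8.1892] v=[-0.4860]
Step 8: x=[8.1096] v=[-0.5305]
Step 9: x=[8.0247] v=[-0.5659]
Step 10: x=[7.9360] v=[-0.5916]
Step 11: x=[7.8449] v=[-0.6071]
Step 12: x=[7.7531] v=[-0.6122]
Step 13: x=[7.6621] v=[-0.6068]
Step 14: x=[7.5735] v=[-0.5910]
Step 15: x=[7.4887] v=[-0.5651]
Step 16: x=[7.4093] v=[-0.5295]
Step 17: x=[7.3366] v=[-0.4848]
Step 18: x=[7.2718] v=[-0.4318]
Step 19: x=[7.2161] v=[-0.3714]
Step 20: x=[7.1704] v=[-0.3047]
Step 21: x=[7.1355] v=[-0.2327]
Step 22: x=[7.1120] v=[-0.1568]
Step 23: x=[7.1003] v=[-0.0782]
Step 24: x=[7.1006] v=[0.0018]
First v>=0 after going negative at step 24, time=3.6000

Answer: 3.6000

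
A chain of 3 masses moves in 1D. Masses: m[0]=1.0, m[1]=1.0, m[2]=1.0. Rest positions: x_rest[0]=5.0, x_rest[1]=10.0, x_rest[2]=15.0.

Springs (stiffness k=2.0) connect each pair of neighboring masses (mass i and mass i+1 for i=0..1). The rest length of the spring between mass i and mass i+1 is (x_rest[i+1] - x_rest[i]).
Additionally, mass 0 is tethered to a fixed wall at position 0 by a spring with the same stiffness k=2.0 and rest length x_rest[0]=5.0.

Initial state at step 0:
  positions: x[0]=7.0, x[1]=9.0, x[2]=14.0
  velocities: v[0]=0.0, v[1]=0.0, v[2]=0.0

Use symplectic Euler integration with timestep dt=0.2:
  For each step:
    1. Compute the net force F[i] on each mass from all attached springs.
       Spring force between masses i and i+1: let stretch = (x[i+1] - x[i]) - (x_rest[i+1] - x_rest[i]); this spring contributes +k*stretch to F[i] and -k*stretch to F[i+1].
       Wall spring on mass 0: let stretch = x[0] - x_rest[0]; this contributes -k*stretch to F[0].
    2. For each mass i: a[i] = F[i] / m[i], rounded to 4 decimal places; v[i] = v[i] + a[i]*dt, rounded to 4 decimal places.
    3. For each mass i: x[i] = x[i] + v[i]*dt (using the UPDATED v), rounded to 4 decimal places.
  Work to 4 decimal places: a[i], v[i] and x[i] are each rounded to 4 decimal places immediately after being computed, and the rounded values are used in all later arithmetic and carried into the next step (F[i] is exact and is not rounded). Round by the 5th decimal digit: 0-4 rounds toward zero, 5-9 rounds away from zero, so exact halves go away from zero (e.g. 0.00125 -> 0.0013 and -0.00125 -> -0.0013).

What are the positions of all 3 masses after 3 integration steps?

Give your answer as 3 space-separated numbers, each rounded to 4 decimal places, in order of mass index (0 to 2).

Answer: 4.9971 10.1075 14.0888

Derivation:
Step 0: x=[7.0000 9.0000 14.0000] v=[0.0000 0.0000 0.0000]
Step 1: x=[6.6000 9.2400 14.0000] v=[-2.0000 1.2000 0.0000]
Step 2: x=[5.8832 9.6496 14.0192] v=[-3.5840 2.0480 0.0960]
Step 3: x=[4.9971 10.1075 14.0888] v=[-4.4307 2.2893 0.3482]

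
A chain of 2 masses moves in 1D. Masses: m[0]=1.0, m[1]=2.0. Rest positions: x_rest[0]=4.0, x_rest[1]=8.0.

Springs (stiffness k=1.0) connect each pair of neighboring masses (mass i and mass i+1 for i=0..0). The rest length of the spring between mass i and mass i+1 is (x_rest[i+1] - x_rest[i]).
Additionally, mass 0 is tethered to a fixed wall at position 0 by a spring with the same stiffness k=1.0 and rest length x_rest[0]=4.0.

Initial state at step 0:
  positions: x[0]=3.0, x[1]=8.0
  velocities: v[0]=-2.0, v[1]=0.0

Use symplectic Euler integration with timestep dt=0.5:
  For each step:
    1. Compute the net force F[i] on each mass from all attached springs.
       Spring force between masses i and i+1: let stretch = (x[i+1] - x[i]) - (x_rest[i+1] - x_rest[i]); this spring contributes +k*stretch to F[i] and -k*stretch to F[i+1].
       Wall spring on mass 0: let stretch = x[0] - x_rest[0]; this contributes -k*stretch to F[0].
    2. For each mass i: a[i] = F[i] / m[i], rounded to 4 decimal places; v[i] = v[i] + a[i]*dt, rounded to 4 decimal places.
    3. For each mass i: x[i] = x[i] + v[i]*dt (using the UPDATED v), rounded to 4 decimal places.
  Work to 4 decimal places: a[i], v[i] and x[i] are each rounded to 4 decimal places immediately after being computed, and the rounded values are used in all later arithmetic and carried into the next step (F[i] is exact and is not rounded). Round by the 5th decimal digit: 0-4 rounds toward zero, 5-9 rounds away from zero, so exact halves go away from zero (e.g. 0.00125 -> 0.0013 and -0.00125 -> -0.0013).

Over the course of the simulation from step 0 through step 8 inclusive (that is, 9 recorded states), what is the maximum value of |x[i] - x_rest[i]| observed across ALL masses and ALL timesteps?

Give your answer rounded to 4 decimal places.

Step 0: x=[3.0000 8.0000] v=[-2.0000 0.0000]
Step 1: x=[2.5000 7.8750] v=[-1.0000 -0.2500]
Step 2: x=[2.7188 7.5781] v=[0.4375 -0.5938]
Step 3: x=[3.4727 7.1738] v=[1.5078 -0.8087]
Step 4: x=[4.2837 6.8068] v=[1.6220 -0.7340]
Step 5: x=[4.6546 6.6244] v=[0.7417 -0.3648]
Step 6: x=[4.3543 6.6958] v=[-0.6007 0.1428]
Step 7: x=[3.5508 6.9746] v=[-1.6071 0.5575]
Step 8: x=[2.7155 7.3254] v=[-1.6706 0.7016]
Max displacement = 1.5000

Answer: 1.5000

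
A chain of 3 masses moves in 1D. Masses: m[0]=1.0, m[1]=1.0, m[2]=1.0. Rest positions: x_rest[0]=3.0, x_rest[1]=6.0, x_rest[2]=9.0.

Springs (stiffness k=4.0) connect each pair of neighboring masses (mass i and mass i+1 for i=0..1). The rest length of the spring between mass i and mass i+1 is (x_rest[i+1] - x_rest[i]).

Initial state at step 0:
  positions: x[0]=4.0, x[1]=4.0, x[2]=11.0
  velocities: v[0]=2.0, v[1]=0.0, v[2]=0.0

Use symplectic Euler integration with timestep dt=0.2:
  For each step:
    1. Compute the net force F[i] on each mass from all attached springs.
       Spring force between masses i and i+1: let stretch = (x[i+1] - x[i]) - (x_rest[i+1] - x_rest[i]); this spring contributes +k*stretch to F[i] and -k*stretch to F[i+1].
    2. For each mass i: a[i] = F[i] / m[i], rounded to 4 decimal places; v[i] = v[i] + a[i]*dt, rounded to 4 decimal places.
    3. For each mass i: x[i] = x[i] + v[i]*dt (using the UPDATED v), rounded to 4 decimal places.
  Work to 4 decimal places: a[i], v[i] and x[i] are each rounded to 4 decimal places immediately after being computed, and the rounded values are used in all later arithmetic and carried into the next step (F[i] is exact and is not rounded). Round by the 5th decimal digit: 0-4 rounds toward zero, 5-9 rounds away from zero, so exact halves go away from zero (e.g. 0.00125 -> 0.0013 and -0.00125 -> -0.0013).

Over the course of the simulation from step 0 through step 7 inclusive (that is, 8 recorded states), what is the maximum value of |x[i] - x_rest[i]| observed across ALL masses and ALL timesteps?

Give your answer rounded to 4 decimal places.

Answer: 3.2889

Derivation:
Step 0: x=[4.0000 4.0000 11.0000] v=[2.0000 0.0000 0.0000]
Step 1: x=[3.9200 5.1200 10.3600] v=[-0.4000 5.6000 -3.2000]
Step 2: x=[3.5520 6.8864 9.3616] v=[-1.8400 8.8320 -4.9920]
Step 3: x=[3.2375 8.5153 8.4472] v=[-1.5725 8.1446 -4.5722]
Step 4: x=[3.2874 9.2889 8.0237] v=[0.2497 3.8679 -2.1177]
Step 5: x=[3.8176 8.8998 8.2826] v=[2.6509 -1.9455 1.2945]
Step 6: x=[4.6809 7.5988 9.1203] v=[4.3167 -6.5050 4.1883]
Step 7: x=[5.5311 6.0744 10.1945] v=[4.2510 -7.6221 5.3711]
Max displacement = 3.2889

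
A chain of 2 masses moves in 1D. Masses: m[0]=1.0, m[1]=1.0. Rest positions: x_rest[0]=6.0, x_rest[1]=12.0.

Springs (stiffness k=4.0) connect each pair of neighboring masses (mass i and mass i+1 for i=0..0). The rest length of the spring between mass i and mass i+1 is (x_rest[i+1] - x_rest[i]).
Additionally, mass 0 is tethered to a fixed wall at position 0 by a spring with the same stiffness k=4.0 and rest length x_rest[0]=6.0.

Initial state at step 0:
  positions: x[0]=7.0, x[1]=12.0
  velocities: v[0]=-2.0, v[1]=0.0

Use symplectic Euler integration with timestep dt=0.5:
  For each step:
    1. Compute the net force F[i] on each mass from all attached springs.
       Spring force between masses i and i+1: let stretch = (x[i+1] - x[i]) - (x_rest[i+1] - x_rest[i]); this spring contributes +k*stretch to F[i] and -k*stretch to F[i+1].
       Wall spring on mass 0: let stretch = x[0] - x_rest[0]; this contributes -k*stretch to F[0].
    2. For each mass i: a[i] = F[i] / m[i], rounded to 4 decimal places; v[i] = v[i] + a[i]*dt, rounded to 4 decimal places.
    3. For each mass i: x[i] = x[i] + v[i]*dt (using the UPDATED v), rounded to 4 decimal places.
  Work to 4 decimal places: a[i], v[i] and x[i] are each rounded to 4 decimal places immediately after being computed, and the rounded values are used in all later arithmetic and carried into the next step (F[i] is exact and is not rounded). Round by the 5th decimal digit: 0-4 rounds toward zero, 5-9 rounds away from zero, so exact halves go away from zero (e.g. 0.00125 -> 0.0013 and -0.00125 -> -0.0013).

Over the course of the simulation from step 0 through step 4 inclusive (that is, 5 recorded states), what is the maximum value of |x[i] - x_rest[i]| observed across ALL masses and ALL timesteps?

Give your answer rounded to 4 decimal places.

Step 0: x=[7.0000 12.0000] v=[-2.0000 0.0000]
Step 1: x=[4.0000 13.0000] v=[-6.0000 2.0000]
Step 2: x=[6.0000 11.0000] v=[4.0000 -4.0000]
Step 3: x=[7.0000 10.0000] v=[2.0000 -2.0000]
Step 4: x=[4.0000 12.0000] v=[-6.0000 4.0000]
Max displacement = 2.0000

Answer: 2.0000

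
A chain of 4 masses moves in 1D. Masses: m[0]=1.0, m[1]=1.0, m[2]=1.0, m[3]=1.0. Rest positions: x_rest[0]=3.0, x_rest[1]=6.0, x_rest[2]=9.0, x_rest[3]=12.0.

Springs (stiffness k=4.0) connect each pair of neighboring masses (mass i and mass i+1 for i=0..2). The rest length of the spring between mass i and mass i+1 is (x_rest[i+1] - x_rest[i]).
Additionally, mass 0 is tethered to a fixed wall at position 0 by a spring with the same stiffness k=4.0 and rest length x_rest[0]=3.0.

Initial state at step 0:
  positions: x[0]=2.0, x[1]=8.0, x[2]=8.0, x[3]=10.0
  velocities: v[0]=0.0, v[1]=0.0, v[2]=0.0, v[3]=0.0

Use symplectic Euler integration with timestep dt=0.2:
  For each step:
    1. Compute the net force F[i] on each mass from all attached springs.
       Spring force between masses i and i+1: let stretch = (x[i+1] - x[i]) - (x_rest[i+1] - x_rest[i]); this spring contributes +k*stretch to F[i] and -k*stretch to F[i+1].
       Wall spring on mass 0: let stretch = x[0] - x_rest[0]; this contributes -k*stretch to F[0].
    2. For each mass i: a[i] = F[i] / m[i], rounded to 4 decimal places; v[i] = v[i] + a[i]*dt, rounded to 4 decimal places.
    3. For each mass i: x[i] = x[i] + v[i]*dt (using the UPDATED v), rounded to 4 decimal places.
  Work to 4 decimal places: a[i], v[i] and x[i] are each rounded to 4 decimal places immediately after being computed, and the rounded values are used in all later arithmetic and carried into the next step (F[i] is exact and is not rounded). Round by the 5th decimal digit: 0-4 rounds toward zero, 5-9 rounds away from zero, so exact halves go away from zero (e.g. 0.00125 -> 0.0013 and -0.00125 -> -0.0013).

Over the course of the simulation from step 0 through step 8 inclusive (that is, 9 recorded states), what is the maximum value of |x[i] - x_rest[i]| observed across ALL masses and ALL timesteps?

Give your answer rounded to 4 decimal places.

Step 0: x=[2.0000 8.0000 8.0000 10.0000] v=[0.0000 0.0000 0.0000 0.0000]
Step 1: x=[2.6400 7.0400 8.3200 10.1600] v=[3.2000 -4.8000 1.6000 0.8000]
Step 2: x=[3.5616 5.5808 8.7296 10.5056] v=[4.6080 -7.2960 2.0480 1.7280]
Step 3: x=[4.2364 4.3023 8.9196 11.0470] v=[3.3741 -6.3923 0.9498 2.7072]
Step 4: x=[4.2439 3.7521 8.7112 11.7281] v=[0.0377 -2.7512 -1.0421 3.4053]
Step 5: x=[3.4937 4.0740 8.1920 12.4065] v=[-3.7509 1.6095 -2.5959 3.3918]
Step 6: x=[2.2774 4.9619 7.6883 12.8905] v=[-6.0816 4.4397 -2.5187 2.4202]
Step 7: x=[1.1262 5.8565 7.5807 13.0222] v=[-5.7559 4.4732 -0.5381 0.6584]
Step 8: x=[0.5517 6.2702 8.0678 12.7632] v=[-2.8726 2.0683 2.4357 -1.2948]
Max displacement = 2.4483

Answer: 2.4483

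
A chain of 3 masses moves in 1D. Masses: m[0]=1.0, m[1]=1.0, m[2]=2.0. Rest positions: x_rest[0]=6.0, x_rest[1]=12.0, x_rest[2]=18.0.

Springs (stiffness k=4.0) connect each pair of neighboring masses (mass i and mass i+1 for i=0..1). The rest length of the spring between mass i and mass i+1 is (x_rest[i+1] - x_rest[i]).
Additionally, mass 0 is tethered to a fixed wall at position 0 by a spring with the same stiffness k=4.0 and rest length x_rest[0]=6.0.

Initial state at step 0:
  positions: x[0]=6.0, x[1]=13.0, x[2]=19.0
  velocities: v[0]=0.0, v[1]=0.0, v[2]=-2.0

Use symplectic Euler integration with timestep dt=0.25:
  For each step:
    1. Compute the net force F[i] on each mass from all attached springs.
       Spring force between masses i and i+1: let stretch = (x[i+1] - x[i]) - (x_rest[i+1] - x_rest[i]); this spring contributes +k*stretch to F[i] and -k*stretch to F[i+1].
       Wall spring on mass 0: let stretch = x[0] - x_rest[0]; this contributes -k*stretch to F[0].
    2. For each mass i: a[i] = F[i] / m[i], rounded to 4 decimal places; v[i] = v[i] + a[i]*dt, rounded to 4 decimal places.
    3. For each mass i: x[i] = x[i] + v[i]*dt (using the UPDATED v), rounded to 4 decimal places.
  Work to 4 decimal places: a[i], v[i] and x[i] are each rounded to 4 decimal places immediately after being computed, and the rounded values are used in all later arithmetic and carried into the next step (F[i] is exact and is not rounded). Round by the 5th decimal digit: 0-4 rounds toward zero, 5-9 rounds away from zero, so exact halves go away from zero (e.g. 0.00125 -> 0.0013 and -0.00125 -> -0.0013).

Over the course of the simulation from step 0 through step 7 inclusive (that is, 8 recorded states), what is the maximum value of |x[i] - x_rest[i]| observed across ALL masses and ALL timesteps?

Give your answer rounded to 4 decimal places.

Answer: 1.6595

Derivation:
Step 0: x=[6.0000 13.0000 19.0000] v=[0.0000 0.0000 -2.0000]
Step 1: x=[6.2500 12.7500 18.5000] v=[1.0000 -1.0000 -2.0000]
Step 2: x=[6.5625 12.3125 18.0313] v=[1.2500 -1.7500 -1.8750]
Step 3: x=[6.6719 11.8672 17.5977] v=[0.4375 -1.7812 -1.7344]
Step 4: x=[6.4121 11.5557 17.1978] v=[-1.0391 -1.2460 -1.5997]
Step 5: x=[5.8352 11.3688 16.8426] v=[-2.3076 -0.7475 -1.4208]
Step 6: x=[5.1829 11.1670 16.5532] v=[-2.6092 -0.8073 -1.1577]
Step 7: x=[4.7309 10.8157 16.3405] v=[-1.8080 -1.4052 -0.8508]
Max displacement = 1.6595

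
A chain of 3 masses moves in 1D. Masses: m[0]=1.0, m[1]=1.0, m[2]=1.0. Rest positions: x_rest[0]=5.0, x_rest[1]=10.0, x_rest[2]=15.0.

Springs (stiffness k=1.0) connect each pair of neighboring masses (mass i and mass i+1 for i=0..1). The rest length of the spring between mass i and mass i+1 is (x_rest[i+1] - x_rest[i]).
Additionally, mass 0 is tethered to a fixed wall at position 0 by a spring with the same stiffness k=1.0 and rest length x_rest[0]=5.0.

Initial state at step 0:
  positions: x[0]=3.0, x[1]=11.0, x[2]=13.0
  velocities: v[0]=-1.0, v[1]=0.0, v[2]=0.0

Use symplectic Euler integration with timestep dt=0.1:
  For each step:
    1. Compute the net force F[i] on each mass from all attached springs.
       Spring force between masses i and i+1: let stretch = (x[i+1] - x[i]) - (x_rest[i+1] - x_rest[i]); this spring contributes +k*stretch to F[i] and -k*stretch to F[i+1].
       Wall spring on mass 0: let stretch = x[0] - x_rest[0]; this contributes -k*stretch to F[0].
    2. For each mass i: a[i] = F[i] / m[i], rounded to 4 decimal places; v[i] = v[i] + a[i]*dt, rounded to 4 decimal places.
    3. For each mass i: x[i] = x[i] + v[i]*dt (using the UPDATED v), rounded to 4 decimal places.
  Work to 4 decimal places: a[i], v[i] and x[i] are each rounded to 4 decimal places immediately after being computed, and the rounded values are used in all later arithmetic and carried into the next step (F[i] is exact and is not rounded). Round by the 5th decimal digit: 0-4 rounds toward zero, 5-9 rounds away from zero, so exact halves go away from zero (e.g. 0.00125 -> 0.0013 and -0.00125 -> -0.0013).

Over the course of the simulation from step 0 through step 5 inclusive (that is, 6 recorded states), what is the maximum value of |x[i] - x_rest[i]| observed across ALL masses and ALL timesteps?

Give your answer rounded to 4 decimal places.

Step 0: x=[3.0000 11.0000 13.0000] v=[-1.0000 0.0000 0.0000]
Step 1: x=[2.9500 10.9400 13.0300] v=[-0.5000 -0.6000 0.3000]
Step 2: x=[2.9504 10.8210 13.0891] v=[0.0040 -1.1900 0.5910]
Step 3: x=[3.0000 10.6460 13.1755] v=[0.4960 -1.7503 0.8642]
Step 4: x=[3.0961 10.4198 13.2866] v=[0.9606 -2.2620 1.1113]
Step 5: x=[3.2344 10.1490 13.4191] v=[1.3834 -2.7077 1.3246]
Max displacement = 2.0500

Answer: 2.0500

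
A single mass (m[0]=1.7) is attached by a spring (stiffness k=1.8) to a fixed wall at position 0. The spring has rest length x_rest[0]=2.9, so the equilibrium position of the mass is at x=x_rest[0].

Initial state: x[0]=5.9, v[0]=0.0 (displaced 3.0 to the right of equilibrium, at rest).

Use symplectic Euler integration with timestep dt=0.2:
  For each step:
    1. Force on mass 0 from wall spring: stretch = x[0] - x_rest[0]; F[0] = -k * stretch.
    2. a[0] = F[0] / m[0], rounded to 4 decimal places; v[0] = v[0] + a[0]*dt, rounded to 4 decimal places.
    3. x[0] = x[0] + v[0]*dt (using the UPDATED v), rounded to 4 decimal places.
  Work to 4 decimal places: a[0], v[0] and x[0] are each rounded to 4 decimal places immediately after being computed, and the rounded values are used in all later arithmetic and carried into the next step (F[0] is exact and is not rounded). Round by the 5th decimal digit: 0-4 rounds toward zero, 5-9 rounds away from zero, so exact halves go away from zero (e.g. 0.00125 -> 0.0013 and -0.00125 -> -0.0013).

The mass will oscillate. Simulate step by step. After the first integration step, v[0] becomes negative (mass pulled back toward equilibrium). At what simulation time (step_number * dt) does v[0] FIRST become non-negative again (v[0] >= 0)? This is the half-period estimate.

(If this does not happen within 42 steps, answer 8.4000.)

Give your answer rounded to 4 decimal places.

Answer: 3.2000

Derivation:
Step 0: x=[5.9000] v=[0.0000]
Step 1: x=[5.7729] v=[-0.6353]
Step 2: x=[5.5242] v=[-1.2437]
Step 3: x=[5.1643] v=[-1.7994]
Step 4: x=[4.7085] v=[-2.2789]
Step 5: x=[4.1761] v=[-2.6619]
Step 6: x=[3.5897] v=[-2.9321]
Step 7: x=[2.9741] v=[-3.0782]
Step 8: x=[2.3553] v=[-3.0939]
Step 9: x=[1.7596] v=[-2.9786]
Step 10: x=[1.2122] v=[-2.7371]
Step 11: x=[0.7363] v=[-2.3797]
Step 12: x=[0.3520] v=[-1.9215]
Step 13: x=[0.0756] v=[-1.3819]
Step 14: x=[-0.0812] v=[-0.7838]
Step 15: x=[-0.1117] v=[-0.1525]
Step 16: x=[-0.0146] v=[0.4853]
First v>=0 after going negative at step 16, time=3.2000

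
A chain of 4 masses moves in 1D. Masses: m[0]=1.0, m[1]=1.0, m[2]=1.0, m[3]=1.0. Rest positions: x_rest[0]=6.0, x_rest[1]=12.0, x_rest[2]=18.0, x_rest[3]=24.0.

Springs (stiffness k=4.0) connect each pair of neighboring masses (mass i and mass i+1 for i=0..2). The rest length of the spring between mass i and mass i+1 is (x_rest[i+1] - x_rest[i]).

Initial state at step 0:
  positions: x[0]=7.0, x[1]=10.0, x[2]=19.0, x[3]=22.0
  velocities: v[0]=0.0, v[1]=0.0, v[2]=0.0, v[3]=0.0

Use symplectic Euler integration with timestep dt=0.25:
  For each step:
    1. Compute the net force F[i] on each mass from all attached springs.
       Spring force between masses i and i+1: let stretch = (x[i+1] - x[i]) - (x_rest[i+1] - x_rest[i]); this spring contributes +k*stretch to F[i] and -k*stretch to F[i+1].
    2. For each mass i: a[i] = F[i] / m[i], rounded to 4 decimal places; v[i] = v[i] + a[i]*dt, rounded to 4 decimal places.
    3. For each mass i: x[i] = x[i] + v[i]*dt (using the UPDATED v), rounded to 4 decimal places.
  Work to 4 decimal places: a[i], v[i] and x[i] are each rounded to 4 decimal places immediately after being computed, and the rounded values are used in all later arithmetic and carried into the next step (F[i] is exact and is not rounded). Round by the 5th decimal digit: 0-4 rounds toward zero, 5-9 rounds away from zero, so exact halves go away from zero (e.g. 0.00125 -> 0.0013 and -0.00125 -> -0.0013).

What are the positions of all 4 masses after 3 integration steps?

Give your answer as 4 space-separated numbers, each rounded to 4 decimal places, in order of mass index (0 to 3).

Step 0: x=[7.0000 10.0000 19.0000 22.0000] v=[0.0000 0.0000 0.0000 0.0000]
Step 1: x=[6.2500 11.5000 17.5000 22.7500] v=[-3.0000 6.0000 -6.0000 3.0000]
Step 2: x=[5.3125 13.1875 15.8125 23.6875] v=[-3.7500 6.7500 -6.7500 3.7500]
Step 3: x=[4.8438 13.5625 15.4375 24.1563] v=[-1.8750 1.5000 -1.5000 1.8750]

Answer: 4.8438 13.5625 15.4375 24.1563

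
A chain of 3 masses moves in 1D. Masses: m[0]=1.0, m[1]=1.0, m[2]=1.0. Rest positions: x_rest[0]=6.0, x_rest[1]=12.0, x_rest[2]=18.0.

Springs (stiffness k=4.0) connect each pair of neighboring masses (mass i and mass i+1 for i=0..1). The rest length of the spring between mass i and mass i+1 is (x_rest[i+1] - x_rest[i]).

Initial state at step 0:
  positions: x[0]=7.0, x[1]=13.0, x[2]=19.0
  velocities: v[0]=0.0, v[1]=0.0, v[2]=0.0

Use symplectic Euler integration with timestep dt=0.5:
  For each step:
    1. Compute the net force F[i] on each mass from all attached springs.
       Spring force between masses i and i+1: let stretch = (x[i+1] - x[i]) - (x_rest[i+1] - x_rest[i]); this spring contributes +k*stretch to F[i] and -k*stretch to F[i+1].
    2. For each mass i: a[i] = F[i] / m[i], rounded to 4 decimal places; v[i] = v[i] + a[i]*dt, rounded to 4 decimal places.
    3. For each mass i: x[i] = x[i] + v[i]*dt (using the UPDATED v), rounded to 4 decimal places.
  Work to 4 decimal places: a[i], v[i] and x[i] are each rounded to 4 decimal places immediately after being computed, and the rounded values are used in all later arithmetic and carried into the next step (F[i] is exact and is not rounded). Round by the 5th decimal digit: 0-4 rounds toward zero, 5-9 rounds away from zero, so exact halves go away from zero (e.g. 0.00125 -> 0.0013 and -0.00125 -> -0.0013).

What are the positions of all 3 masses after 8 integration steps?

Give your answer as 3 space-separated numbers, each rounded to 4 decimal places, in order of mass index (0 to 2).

Answer: 7.0000 13.0000 19.0000

Derivation:
Step 0: x=[7.0000 13.0000 19.0000] v=[0.0000 0.0000 0.0000]
Step 1: x=[7.0000 13.0000 19.0000] v=[0.0000 0.0000 0.0000]
Step 2: x=[7.0000 13.0000 19.0000] v=[0.0000 0.0000 0.0000]
Step 3: x=[7.0000 13.0000 19.0000] v=[0.0000 0.0000 0.0000]
Step 4: x=[7.0000 13.0000 19.0000] v=[0.0000 0.0000 0.0000]
Step 5: x=[7.0000 13.0000 19.0000] v=[0.0000 0.0000 0.0000]
Step 6: x=[7.0000 13.0000 19.0000] v=[0.0000 0.0000 0.0000]
Step 7: x=[7.0000 13.0000 19.0000] v=[0.0000 0.0000 0.0000]
Step 8: x=[7.0000 13.0000 19.0000] v=[0.0000 0.0000 0.0000]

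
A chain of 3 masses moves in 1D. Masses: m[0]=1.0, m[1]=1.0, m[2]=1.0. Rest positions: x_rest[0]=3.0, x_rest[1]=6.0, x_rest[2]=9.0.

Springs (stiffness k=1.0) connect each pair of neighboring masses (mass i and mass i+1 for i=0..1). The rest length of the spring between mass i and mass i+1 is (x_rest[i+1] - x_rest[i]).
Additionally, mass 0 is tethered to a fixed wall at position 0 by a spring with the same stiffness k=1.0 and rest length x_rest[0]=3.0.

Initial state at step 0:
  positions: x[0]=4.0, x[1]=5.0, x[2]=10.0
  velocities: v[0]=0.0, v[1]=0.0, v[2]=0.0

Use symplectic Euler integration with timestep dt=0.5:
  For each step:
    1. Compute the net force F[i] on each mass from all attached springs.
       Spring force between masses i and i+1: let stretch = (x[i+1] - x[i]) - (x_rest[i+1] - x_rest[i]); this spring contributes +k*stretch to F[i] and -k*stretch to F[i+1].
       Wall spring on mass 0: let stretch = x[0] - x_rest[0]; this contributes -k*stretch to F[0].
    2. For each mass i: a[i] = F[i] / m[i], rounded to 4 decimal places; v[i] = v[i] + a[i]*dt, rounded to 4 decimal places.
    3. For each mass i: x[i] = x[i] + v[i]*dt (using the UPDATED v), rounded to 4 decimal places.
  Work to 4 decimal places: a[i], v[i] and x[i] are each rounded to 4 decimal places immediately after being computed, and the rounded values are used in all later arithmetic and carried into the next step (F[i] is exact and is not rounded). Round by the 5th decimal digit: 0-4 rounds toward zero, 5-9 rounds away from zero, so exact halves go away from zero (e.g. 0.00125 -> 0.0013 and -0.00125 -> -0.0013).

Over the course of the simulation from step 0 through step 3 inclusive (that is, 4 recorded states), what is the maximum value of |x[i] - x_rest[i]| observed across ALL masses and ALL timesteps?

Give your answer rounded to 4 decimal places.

Answer: 1.5938

Derivation:
Step 0: x=[4.0000 5.0000 10.0000] v=[0.0000 0.0000 0.0000]
Step 1: x=[3.2500 6.0000 9.5000] v=[-1.5000 2.0000 -1.0000]
Step 2: x=[2.3750 7.1875 8.8750] v=[-1.7500 2.3750 -1.2500]
Step 3: x=[2.1094 7.5938 8.5781] v=[-0.5313 0.8125 -0.5938]
Max displacement = 1.5938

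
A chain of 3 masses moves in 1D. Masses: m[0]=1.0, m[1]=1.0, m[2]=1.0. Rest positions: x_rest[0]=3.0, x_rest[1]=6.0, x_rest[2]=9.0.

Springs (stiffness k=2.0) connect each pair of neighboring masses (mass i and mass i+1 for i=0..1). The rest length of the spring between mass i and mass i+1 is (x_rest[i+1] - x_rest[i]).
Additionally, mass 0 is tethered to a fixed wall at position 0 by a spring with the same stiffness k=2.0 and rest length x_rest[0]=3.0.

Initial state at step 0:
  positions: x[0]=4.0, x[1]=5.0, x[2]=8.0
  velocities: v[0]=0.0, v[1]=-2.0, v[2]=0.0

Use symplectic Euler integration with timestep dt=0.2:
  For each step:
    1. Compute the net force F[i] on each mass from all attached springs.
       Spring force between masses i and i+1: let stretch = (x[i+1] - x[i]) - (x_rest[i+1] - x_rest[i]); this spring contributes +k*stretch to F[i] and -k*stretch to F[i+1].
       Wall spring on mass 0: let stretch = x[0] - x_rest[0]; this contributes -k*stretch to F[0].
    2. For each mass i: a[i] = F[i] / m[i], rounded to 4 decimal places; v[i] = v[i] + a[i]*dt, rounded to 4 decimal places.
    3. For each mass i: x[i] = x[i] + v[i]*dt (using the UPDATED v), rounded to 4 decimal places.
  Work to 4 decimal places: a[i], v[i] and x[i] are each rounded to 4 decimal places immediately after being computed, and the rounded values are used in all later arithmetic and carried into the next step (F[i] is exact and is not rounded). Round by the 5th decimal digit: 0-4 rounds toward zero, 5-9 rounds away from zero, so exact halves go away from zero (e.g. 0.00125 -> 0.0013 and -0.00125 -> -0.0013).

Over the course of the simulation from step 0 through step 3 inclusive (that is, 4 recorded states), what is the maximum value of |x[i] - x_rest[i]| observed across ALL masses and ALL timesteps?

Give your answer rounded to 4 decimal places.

Step 0: x=[4.0000 5.0000 8.0000] v=[0.0000 -2.0000 0.0000]
Step 1: x=[3.7600 4.7600 8.0000] v=[-1.2000 -1.2000 0.0000]
Step 2: x=[3.2992 4.6992 7.9808] v=[-2.3040 -0.3040 -0.0960]
Step 3: x=[2.6865 4.7889 7.9391] v=[-3.0637 0.4486 -0.2086]
Max displacement = 1.3008

Answer: 1.3008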